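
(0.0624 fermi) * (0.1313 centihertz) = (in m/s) 8.193e-20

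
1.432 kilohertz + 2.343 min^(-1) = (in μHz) 1.432e+09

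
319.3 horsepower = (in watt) 2.381e+05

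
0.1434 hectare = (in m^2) 1434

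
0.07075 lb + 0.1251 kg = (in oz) 5.545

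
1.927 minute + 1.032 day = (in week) 0.1476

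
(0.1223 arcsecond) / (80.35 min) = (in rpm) 1.174e-09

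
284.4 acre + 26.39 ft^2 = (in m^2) 1.151e+06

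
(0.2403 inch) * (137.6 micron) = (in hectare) 8.399e-11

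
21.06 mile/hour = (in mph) 21.06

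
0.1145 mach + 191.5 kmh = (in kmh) 331.9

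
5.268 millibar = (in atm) 0.005199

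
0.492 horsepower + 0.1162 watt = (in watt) 367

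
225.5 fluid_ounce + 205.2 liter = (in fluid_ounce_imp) 7457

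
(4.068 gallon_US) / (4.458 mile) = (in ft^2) 2.31e-05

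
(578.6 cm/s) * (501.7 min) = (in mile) 108.2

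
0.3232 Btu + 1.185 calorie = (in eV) 2.159e+21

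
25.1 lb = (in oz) 401.6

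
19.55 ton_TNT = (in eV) 5.105e+29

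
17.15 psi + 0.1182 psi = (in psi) 17.27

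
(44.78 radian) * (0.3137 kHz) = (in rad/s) 1.405e+04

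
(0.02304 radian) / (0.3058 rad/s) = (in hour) 2.093e-05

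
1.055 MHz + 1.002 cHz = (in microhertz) 1.055e+12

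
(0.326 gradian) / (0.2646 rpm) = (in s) 0.1848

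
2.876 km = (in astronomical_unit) 1.922e-08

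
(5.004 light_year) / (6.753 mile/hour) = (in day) 1.815e+11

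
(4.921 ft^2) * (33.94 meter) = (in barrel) 97.6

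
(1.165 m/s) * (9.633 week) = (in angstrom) 6.787e+16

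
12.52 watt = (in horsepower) 0.01679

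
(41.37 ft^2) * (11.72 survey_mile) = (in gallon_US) 1.915e+07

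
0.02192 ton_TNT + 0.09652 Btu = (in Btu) 8.693e+04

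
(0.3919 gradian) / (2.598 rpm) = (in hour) 6.285e-06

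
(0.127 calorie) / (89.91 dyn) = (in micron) 5.91e+08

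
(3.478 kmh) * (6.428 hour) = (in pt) 6.337e+07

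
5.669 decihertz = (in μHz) 5.669e+05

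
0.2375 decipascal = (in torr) 0.0001781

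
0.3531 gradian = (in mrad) 5.546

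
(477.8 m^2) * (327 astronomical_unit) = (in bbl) 1.47e+17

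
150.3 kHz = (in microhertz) 1.503e+11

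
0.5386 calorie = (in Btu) 0.002136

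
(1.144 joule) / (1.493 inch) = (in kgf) 3.076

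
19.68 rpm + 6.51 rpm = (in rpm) 26.19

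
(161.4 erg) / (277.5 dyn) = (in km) 5.816e-06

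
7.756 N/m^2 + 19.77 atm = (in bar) 20.03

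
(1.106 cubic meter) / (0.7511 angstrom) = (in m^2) 1.473e+10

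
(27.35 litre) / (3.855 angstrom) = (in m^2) 7.095e+07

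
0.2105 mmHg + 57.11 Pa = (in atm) 0.0008406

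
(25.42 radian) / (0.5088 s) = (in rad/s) 49.96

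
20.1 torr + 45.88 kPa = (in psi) 7.043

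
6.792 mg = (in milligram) 6.792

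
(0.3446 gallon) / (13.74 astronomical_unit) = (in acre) 1.568e-19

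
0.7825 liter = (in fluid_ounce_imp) 27.54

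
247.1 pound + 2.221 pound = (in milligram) 1.131e+08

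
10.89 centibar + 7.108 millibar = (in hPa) 116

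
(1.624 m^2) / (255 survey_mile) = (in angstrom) 3.957e+04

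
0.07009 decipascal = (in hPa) 7.009e-05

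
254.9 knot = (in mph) 293.3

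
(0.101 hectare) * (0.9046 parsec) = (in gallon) 7.448e+21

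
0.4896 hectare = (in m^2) 4896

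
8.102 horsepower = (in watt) 6042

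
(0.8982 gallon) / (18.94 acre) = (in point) 0.0001257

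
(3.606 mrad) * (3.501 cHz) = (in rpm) 0.001206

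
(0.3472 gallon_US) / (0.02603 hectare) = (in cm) 0.0005049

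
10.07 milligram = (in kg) 1.007e-05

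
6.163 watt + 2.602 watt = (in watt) 8.765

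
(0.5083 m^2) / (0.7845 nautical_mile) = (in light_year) 3.698e-20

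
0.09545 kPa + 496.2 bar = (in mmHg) 3.722e+05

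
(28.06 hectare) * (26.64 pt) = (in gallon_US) 6.966e+05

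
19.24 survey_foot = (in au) 3.92e-11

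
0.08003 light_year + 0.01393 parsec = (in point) 3.365e+18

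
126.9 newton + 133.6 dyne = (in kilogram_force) 12.94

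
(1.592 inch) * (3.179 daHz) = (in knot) 2.499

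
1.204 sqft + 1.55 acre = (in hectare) 0.6273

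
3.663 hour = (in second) 1.319e+04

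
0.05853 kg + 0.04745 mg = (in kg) 0.05853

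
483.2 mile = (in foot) 2.551e+06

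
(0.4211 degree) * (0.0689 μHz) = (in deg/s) 2.901e-08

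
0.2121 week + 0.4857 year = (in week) 25.54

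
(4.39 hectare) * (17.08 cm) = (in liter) 7.498e+06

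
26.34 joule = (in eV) 1.644e+20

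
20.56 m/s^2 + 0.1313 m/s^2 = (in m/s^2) 20.69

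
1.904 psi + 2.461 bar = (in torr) 1944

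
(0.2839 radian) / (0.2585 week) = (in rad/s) 1.816e-06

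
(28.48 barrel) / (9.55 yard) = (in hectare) 5.185e-05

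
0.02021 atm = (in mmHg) 15.36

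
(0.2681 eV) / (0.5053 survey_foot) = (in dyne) 2.789e-14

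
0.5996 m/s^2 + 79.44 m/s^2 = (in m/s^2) 80.04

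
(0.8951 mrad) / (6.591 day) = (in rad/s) 1.572e-09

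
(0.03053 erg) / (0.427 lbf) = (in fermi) 1.607e+06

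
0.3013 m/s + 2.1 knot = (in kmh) 4.974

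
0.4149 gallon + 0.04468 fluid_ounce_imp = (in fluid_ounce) 53.15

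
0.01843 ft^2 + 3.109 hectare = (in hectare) 3.109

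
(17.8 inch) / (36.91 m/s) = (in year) 3.884e-10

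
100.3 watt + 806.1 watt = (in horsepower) 1.216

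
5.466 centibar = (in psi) 0.7928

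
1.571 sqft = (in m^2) 0.146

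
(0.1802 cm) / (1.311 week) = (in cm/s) 2.273e-07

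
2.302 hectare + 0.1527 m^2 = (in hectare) 2.302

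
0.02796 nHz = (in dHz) 2.796e-10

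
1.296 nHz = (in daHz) 1.296e-10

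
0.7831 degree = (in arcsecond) 2819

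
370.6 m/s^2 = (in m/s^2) 370.6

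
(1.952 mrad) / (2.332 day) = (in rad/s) 9.688e-09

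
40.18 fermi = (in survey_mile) 2.497e-17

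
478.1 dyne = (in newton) 0.004781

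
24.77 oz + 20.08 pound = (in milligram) 9.81e+06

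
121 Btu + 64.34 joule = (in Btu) 121.1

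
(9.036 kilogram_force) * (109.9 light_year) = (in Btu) 8.733e+16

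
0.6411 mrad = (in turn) 0.000102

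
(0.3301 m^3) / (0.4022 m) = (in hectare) 8.207e-05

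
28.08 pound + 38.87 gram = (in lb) 28.17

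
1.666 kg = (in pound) 3.673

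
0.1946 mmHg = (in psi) 0.003763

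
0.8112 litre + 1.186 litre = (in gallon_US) 0.5276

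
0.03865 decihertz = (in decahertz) 0.0003865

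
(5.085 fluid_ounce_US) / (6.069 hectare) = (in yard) 2.71e-09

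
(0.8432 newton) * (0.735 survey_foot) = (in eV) 1.179e+18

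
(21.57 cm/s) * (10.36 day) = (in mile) 120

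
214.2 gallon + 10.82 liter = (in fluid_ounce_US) 2.778e+04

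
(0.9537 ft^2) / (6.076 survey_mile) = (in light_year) 9.577e-22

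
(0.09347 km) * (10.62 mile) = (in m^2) 1.598e+06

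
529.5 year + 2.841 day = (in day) 1.933e+05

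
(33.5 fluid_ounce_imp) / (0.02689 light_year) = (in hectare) 3.742e-22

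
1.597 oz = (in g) 45.27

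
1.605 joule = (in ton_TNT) 3.836e-10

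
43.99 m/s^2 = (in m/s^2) 43.99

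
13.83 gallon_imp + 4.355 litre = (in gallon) 17.76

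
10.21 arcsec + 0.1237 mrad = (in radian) 0.0001732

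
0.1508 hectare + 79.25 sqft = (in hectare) 0.1515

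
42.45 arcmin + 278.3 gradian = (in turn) 0.6977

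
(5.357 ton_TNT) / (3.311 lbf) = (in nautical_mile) 8.217e+05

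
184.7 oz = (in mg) 5.236e+06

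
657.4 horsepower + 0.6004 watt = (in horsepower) 657.4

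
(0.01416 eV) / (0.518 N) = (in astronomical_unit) 2.928e-32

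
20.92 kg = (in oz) 737.9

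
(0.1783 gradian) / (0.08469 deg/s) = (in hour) 0.0005263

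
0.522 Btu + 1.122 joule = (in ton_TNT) 1.319e-07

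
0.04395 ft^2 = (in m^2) 0.004083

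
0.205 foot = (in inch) 2.46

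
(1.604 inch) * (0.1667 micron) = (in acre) 1.678e-12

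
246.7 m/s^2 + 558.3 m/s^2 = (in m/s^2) 805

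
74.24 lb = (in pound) 74.24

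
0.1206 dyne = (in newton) 1.206e-06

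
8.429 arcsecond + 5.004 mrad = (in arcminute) 17.34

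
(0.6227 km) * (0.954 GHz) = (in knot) 1.155e+12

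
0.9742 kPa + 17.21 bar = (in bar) 17.22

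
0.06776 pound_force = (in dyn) 3.014e+04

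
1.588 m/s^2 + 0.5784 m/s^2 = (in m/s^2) 2.166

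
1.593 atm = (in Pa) 1.614e+05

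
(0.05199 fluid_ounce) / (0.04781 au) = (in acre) 5.312e-20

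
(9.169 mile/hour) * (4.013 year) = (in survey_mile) 3.223e+05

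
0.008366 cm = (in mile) 5.198e-08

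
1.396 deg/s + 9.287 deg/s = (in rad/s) 0.1865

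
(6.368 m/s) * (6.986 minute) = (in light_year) 2.821e-13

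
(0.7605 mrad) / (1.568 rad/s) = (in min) 8.084e-06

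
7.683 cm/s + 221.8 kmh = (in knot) 119.9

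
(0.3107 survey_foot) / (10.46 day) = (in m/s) 1.048e-07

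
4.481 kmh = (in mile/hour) 2.784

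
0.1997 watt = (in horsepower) 0.0002678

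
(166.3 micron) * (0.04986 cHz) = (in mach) 2.435e-10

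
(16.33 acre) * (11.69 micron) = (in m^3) 0.7725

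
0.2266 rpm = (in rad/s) 0.02373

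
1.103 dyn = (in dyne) 1.103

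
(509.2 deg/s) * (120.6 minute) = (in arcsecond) 1.326e+10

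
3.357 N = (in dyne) 3.357e+05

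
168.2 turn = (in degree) 6.055e+04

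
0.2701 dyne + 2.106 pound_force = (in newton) 9.368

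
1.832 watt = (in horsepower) 0.002457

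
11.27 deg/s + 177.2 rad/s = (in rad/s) 177.4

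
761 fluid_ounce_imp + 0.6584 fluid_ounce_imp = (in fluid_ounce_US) 731.8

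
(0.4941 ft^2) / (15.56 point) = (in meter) 8.362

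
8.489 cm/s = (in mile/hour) 0.1899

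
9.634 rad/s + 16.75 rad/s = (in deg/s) 1512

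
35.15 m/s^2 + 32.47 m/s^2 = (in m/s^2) 67.62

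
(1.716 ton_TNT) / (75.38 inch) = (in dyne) 3.75e+14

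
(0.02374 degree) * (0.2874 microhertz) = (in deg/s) 6.823e-09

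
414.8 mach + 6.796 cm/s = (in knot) 2.745e+05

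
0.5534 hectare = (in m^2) 5534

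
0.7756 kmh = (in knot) 0.4188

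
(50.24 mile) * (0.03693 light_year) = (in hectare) 2.825e+15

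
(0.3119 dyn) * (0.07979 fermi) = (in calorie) 5.948e-23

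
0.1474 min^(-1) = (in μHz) 2457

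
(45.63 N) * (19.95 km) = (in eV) 5.682e+24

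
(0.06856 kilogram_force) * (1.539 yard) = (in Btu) 0.0008968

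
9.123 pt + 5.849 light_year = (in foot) 1.815e+17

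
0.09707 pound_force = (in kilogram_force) 0.04403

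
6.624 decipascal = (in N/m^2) 0.6624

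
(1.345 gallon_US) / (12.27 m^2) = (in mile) 2.578e-07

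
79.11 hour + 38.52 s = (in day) 3.297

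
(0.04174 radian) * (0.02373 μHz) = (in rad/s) 9.905e-10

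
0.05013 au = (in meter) 7.499e+09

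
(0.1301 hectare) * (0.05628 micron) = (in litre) 0.07322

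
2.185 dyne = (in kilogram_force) 2.228e-06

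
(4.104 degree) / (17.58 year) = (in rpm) 1.234e-09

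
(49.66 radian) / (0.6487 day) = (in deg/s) 0.05077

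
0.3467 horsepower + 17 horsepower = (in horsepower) 17.35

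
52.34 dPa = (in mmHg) 0.03926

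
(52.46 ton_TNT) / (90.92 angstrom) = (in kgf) 2.462e+18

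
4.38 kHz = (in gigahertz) 4.38e-06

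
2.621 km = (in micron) 2.621e+09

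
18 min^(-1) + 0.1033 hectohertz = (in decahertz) 1.063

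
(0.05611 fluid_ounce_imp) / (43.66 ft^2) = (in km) 3.93e-10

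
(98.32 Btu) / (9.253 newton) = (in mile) 6.966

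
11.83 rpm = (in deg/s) 70.98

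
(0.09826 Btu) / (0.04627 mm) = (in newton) 2.241e+06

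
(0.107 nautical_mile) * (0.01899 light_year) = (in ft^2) 3.832e+17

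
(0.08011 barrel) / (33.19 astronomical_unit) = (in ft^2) 2.761e-14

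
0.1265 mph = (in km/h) 0.2036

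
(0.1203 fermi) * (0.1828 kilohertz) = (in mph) 4.919e-14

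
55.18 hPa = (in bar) 0.05518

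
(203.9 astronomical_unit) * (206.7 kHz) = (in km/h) 2.27e+19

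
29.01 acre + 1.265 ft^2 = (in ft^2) 1.264e+06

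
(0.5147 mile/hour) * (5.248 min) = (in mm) 7.245e+04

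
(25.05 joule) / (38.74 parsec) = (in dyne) 2.096e-12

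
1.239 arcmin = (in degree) 0.02065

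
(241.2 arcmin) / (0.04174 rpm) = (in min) 0.2675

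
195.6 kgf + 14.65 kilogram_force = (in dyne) 2.062e+08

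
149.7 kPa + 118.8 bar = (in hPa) 1.203e+05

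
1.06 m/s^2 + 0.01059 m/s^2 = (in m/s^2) 1.071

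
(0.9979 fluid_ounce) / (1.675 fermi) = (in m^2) 1.762e+10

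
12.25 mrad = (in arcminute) 42.11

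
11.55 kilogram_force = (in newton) 113.3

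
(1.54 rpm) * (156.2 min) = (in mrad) 1.511e+06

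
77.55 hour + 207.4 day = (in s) 1.82e+07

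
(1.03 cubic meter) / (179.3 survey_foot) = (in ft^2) 0.2029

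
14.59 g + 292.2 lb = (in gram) 1.326e+05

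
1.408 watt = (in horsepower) 0.001888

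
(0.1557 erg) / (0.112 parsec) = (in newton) 4.505e-24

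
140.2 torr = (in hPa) 186.9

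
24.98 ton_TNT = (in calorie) 2.498e+10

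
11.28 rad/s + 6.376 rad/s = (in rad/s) 17.66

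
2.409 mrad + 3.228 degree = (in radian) 0.05875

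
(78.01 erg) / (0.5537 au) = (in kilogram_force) 9.604e-18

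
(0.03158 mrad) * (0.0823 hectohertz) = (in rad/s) 0.0002599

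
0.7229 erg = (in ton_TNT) 1.728e-17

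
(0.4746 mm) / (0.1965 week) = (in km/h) 1.438e-08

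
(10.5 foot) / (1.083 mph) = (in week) 1.093e-05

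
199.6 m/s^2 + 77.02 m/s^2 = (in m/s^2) 276.6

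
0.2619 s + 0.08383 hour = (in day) 0.003496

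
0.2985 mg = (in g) 0.0002985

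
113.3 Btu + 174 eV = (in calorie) 2.857e+04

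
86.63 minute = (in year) 0.0001648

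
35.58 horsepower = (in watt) 2.653e+04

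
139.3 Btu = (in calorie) 3.513e+04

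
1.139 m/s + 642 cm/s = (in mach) 0.0222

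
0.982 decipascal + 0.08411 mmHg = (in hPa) 0.1131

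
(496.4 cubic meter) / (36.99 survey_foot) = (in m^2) 44.03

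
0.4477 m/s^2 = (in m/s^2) 0.4477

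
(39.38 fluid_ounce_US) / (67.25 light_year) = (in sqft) 1.97e-20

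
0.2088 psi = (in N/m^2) 1440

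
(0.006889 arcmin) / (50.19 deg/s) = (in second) 2.288e-06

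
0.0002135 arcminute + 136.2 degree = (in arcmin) 8172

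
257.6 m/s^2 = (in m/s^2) 257.6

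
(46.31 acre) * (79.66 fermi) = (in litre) 1.493e-05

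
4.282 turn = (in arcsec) 5.549e+06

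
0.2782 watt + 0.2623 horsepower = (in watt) 195.9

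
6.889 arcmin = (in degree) 0.1148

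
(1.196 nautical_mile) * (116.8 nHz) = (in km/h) 0.0009314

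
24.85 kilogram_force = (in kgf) 24.85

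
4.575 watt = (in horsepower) 0.006135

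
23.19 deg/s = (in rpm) 3.865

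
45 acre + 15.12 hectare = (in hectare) 33.33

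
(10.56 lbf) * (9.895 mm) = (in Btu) 0.0004405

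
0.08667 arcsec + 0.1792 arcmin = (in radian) 5.255e-05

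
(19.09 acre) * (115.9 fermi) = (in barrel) 5.632e-08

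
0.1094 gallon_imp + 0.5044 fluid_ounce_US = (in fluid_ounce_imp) 18.03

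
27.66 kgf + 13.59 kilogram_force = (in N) 404.5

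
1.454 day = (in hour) 34.9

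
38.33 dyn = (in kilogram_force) 3.909e-05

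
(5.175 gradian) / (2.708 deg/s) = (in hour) 0.0004778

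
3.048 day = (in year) 0.008351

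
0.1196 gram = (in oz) 0.004219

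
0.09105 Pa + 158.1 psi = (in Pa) 1.09e+06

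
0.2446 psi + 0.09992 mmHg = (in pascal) 1700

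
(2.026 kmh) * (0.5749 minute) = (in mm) 1.941e+04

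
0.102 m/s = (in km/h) 0.3672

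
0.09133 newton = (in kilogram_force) 0.009313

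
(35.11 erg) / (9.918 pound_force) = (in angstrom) 795.8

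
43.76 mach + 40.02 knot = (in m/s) 1.492e+04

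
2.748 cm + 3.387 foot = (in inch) 41.73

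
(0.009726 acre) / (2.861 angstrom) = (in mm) 1.376e+14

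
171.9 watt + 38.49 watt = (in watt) 210.4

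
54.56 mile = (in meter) 8.781e+04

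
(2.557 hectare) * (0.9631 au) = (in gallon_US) 9.732e+17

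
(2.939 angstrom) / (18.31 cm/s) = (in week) 2.654e-15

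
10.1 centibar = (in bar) 0.101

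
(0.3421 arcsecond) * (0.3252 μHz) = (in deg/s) 3.09e-11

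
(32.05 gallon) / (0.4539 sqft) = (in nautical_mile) 0.001553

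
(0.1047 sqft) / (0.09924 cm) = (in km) 0.009801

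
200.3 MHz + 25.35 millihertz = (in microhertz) 2.003e+14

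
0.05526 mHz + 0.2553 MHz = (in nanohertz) 2.553e+14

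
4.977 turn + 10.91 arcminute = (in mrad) 3.127e+04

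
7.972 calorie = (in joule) 33.35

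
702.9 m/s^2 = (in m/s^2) 702.9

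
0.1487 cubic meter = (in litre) 148.7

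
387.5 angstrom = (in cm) 3.875e-06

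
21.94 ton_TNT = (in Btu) 8.701e+07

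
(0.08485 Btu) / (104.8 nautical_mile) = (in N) 0.0004612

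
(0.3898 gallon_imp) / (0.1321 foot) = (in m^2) 0.04401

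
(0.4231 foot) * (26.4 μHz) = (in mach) 9.999e-09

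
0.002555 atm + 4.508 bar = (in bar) 4.511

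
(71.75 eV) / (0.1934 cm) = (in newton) 5.944e-15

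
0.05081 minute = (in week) 5.041e-06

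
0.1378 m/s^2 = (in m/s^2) 0.1378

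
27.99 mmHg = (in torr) 27.99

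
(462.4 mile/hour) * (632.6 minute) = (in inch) 3.089e+08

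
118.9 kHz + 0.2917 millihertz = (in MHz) 0.1189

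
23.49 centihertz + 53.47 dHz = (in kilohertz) 0.005582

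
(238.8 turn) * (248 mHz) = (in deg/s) 2.132e+04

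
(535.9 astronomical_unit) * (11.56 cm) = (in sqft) 9.976e+13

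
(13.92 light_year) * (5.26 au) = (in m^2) 1.036e+29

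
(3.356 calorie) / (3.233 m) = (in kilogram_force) 0.4429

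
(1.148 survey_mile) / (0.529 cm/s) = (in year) 0.01107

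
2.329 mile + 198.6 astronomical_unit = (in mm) 2.971e+16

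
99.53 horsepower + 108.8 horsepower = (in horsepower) 208.3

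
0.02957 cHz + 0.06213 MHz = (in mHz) 6.213e+07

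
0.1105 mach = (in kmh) 135.5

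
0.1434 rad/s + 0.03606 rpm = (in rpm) 1.405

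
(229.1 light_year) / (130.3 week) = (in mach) 8.077e+07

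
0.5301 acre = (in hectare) 0.2145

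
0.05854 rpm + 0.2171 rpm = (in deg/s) 1.654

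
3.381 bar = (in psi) 49.04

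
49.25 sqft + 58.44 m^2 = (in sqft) 678.3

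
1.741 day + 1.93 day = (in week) 0.5244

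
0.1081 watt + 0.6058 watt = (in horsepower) 0.0009574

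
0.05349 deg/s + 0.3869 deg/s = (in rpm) 0.0734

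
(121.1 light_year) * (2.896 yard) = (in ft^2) 3.266e+19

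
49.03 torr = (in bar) 0.06537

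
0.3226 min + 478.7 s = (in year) 1.579e-05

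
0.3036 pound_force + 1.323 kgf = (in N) 14.32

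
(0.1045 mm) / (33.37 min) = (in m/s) 5.219e-08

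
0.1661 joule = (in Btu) 0.0001574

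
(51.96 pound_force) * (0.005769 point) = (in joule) 0.0004704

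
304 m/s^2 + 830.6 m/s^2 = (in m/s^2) 1135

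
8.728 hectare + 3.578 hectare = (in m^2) 1.231e+05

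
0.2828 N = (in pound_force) 0.06358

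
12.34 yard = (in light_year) 1.193e-15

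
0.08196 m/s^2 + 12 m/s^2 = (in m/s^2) 12.08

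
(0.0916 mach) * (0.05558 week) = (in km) 1048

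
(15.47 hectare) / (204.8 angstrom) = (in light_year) 0.0007984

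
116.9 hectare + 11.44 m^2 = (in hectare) 116.9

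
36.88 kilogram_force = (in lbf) 81.31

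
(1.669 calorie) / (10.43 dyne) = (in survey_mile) 41.6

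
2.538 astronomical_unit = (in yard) 4.152e+11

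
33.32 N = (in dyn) 3.332e+06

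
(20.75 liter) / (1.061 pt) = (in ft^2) 596.7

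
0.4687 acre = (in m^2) 1897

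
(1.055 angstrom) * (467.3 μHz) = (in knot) 9.583e-14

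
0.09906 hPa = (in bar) 9.906e-05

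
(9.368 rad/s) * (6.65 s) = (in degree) 3569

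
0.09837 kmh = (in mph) 0.06112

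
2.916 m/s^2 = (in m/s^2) 2.916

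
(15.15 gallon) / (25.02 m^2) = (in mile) 1.424e-06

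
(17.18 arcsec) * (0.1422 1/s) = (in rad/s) 1.184e-05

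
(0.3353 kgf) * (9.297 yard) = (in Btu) 0.02649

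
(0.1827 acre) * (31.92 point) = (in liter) 8326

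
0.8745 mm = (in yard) 0.0009564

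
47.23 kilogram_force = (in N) 463.2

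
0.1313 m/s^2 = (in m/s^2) 0.1313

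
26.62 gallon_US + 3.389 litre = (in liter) 104.2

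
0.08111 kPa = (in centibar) 0.08111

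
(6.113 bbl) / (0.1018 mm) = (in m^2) 9547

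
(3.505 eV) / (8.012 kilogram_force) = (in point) 2.026e-17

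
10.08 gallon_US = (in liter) 38.16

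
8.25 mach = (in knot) 5461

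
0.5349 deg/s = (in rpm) 0.08915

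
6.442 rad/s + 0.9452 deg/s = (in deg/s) 370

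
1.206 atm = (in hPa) 1222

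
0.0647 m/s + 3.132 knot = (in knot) 3.258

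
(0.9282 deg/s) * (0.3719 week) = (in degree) 2.088e+05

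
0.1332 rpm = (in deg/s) 0.7992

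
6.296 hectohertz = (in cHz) 6.296e+04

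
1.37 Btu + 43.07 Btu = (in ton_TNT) 1.121e-05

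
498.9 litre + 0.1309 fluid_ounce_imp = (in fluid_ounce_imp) 1.756e+04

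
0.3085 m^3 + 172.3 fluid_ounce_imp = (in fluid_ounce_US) 1.06e+04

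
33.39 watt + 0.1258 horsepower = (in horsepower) 0.1706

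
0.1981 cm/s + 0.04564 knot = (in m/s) 0.02546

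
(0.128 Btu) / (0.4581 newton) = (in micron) 2.948e+08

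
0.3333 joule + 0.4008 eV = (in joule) 0.3333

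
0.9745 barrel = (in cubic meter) 0.1549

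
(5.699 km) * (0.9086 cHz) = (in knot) 100.7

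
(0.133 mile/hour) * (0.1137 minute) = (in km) 0.0004056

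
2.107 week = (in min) 2.124e+04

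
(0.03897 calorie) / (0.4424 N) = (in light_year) 3.896e-17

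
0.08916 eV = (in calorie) 3.414e-21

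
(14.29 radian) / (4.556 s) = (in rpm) 29.95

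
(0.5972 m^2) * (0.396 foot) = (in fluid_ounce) 2437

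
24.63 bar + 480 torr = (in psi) 366.5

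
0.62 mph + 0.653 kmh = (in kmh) 1.651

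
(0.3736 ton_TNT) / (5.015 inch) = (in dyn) 1.227e+15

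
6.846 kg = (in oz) 241.5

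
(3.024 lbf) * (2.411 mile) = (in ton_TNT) 1.247e-05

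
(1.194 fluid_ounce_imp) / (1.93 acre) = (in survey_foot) 1.425e-08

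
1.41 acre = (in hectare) 0.5706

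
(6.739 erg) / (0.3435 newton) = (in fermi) 1.962e+09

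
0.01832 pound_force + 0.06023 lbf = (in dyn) 3.494e+04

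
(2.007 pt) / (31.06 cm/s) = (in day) 2.638e-08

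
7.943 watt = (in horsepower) 0.01065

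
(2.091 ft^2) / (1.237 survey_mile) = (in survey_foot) 0.0003201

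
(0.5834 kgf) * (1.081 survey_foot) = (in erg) 1.885e+07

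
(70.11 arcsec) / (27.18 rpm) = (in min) 1.99e-06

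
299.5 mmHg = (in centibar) 39.93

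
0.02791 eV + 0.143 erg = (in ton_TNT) 3.418e-18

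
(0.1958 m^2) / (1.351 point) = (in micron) 4.108e+08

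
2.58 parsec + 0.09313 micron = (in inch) 3.134e+18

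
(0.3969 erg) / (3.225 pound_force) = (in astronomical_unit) 1.849e-20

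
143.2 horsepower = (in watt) 1.068e+05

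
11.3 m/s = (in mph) 25.28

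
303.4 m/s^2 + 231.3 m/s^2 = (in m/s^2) 534.7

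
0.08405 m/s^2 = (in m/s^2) 0.08405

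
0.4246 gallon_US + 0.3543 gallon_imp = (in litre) 3.218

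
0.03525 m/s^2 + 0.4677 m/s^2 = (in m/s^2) 0.503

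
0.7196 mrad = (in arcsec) 148.4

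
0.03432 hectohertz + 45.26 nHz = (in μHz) 3.432e+06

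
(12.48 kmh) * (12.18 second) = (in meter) 42.22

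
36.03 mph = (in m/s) 16.11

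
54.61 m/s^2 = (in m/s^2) 54.61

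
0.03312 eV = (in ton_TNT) 1.268e-30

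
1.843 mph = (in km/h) 2.966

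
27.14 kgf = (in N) 266.2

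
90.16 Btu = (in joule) 9.512e+04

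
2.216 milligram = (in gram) 0.002216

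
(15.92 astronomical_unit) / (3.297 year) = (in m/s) 2.291e+04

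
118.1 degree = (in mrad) 2061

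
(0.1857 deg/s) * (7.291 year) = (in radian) 7.452e+05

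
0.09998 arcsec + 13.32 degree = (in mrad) 232.5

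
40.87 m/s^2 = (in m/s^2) 40.87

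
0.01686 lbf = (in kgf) 0.007648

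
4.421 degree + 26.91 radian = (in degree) 1546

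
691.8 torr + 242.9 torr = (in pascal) 1.246e+05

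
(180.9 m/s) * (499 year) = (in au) 19.03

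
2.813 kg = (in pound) 6.202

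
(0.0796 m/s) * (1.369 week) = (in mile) 40.95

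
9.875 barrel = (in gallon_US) 414.8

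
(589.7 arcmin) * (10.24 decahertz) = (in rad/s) 17.57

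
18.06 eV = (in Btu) 2.743e-21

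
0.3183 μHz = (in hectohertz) 3.183e-09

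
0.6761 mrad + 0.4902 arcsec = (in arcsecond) 139.9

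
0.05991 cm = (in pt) 1.698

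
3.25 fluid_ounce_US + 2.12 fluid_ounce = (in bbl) 0.0009989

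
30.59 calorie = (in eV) 7.988e+20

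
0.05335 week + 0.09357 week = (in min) 1481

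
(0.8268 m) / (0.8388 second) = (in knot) 1.916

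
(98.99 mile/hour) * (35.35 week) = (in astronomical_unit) 0.006324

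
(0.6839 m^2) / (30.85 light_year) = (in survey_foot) 7.688e-18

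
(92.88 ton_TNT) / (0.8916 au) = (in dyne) 2.914e+05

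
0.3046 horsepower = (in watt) 227.1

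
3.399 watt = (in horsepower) 0.004558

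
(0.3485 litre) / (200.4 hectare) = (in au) 1.162e-21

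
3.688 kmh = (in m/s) 1.024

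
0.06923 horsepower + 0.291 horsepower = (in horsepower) 0.3602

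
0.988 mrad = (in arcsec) 203.8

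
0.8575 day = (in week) 0.1225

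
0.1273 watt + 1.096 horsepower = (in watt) 817.4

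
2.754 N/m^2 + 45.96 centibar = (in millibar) 459.6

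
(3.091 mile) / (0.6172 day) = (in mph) 0.2087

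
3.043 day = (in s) 2.629e+05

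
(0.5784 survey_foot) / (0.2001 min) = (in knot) 0.02854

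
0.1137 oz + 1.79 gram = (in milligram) 5013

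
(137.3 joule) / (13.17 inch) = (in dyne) 4.104e+07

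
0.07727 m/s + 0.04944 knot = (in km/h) 0.3697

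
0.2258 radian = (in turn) 0.03594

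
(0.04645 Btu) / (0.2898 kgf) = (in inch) 678.9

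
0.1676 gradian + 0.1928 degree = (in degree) 0.3436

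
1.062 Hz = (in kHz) 0.001062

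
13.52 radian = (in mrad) 1.352e+04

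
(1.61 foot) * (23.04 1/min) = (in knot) 0.3663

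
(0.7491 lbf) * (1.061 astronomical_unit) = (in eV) 3.301e+30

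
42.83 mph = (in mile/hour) 42.83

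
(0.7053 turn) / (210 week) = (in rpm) 3.332e-07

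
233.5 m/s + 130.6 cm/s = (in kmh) 845.3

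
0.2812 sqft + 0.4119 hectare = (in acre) 1.018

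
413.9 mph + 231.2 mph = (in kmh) 1038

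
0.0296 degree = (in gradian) 0.03289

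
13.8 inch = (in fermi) 3.505e+14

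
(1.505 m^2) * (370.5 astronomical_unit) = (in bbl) 5.247e+14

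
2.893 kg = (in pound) 6.378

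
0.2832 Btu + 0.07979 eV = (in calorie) 71.41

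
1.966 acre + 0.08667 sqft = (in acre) 1.966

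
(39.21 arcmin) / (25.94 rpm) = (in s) 0.004199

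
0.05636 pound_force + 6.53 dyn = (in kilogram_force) 0.02557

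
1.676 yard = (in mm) 1533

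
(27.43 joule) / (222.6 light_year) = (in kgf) 1.328e-18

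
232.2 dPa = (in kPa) 0.02322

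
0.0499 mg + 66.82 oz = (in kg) 1.894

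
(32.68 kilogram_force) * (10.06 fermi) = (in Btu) 3.056e-15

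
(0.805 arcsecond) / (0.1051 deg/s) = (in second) 0.002128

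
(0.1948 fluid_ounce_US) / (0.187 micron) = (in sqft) 331.6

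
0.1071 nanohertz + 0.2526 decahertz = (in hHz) 0.02526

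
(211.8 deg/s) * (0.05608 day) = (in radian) 1.791e+04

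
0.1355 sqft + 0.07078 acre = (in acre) 0.07078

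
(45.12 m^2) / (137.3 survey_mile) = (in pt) 0.5788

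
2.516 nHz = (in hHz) 2.516e-11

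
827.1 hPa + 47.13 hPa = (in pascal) 8.742e+04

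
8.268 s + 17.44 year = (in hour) 1.528e+05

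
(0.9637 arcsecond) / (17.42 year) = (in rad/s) 8.505e-15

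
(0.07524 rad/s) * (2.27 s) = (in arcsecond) 3.523e+04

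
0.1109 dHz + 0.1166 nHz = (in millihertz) 11.09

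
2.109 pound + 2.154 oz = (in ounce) 35.9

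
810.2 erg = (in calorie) 1.936e-05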